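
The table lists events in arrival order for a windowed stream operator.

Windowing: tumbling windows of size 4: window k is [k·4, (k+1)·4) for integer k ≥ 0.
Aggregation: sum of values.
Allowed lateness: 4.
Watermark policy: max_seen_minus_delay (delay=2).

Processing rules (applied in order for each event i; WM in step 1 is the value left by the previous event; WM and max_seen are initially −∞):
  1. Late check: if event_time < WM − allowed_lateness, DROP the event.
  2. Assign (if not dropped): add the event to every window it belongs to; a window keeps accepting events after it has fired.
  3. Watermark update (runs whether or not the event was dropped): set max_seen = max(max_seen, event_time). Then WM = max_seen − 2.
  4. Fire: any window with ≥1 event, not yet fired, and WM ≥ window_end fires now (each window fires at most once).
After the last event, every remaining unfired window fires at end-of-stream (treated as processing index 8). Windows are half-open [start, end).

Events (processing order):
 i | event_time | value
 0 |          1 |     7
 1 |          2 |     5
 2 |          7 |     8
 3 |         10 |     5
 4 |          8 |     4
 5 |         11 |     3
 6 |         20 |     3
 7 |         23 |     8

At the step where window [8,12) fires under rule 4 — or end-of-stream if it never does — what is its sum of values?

i=0 t=1 v=7: → [0,4); WM=-1
i=1 t=2 v=5: → [0,4); WM=0
i=2 t=7 v=8: → [4,8); WM=5; [0,4) fires=12
i=3 t=10 v=5: → [8,12); WM=8; [4,8) fires=8
i=4 t=8 v=4: → [8,12); WM=8
i=5 t=11 v=3: → [8,12); WM=9
i=6 t=20 v=3: → [20,24); WM=18; [8,12) fires=12
i=7 t=23 v=8: → [20,24); WM=21

12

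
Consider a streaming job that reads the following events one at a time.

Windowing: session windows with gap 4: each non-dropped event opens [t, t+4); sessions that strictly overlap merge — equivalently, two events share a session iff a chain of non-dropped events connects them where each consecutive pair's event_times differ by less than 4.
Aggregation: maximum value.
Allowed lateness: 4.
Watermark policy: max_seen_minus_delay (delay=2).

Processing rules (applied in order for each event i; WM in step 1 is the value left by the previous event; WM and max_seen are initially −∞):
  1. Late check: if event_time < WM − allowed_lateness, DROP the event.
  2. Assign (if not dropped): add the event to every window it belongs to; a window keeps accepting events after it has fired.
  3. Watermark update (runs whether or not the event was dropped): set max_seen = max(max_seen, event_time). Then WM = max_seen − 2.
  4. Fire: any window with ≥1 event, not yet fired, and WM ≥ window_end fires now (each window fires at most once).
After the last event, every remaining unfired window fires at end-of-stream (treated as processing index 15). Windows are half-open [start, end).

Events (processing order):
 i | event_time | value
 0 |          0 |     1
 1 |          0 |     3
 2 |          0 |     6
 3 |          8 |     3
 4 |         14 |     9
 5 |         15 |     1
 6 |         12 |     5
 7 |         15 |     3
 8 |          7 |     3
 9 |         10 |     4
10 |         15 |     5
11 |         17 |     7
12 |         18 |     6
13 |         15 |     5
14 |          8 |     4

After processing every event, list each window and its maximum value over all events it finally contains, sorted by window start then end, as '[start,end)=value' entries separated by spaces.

i=0 t=0 v=1: → [0,4); WM=-2
i=1 t=0 v=3: → [0,4); WM=-2
i=2 t=0 v=6: → [0,4); WM=-2
i=3 t=8 v=3: → [8,12); WM=6
i=4 t=14 v=9: → [14,18); WM=12
i=5 t=15 v=1: → [14,19); WM=13
i=6 t=12 v=5: → [12,19); WM=13
i=7 t=15 v=3: → [12,19); WM=13
i=8 t=7 v=3: DROP (t<13-4); WM=13
i=9 t=10 v=4: → [8,19); WM=13
i=10 t=15 v=5: → [8,19); WM=13
i=11 t=17 v=7: → [8,21); WM=15
i=12 t=18 v=6: → [8,22); WM=16
i=13 t=15 v=5: → [8,22); WM=16
i=14 t=8 v=4: DROP (t<16-4); WM=16

[0,4)=6 [8,22)=9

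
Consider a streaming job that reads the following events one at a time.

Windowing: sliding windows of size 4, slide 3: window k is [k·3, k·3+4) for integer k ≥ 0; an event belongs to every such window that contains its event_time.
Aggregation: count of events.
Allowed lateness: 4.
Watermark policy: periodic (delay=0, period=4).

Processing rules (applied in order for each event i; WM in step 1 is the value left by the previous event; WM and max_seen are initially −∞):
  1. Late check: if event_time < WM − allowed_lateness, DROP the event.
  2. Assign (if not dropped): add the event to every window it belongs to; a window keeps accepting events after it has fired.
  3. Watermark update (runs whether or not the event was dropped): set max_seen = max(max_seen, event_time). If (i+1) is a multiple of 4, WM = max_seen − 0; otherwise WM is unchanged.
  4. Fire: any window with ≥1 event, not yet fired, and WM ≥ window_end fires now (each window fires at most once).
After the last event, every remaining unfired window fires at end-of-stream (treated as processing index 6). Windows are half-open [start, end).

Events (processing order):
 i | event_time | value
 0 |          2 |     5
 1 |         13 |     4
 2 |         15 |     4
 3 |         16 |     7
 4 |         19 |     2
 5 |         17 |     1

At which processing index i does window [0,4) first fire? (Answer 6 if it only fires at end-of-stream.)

i=0 t=2 v=5: → [0,4); WM=−∞
i=1 t=13 v=4: → [12,16); WM=−∞
i=2 t=15 v=4: → [15,19),[12,16); WM=−∞
i=3 t=16 v=7: → [15,19); WM=16; [0,4) fires=1 [12,16) fires=2
i=4 t=19 v=2: → [18,22); WM=16
i=5 t=17 v=1: → [15,19); WM=16

3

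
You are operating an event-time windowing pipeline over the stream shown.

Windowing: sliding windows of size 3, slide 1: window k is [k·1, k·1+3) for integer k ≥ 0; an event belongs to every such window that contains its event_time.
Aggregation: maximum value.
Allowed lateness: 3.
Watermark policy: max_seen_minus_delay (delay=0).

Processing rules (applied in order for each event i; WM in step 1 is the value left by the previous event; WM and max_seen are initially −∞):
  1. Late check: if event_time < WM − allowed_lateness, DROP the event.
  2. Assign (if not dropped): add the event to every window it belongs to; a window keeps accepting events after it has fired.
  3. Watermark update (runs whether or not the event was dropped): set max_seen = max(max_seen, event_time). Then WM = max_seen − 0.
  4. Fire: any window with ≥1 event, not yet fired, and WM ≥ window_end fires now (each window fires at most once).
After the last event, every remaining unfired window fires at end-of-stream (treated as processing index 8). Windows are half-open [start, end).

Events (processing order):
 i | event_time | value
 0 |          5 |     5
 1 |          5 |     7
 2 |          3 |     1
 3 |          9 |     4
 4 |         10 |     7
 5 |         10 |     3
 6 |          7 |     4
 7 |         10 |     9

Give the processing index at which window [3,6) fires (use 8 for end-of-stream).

i=0 t=5 v=5: → [5,8),[4,7),[3,6); WM=5
i=1 t=5 v=7: → [5,8),[4,7),[3,6); WM=5
i=2 t=3 v=1: → [3,6),[2,5),[1,4); WM=5; [1,4) fires=1 [2,5) fires=1
i=3 t=9 v=4: → [9,12),[8,11),[7,10); WM=9; [3,6) fires=7 [4,7) fires=7 [5,8) fires=7
i=4 t=10 v=7: → [10,13),[9,12),[8,11); WM=10; [7,10) fires=4
i=5 t=10 v=3: → [10,13),[9,12),[8,11); WM=10
i=6 t=7 v=4: → [7,10),[6,9),[5,8); WM=10; [6,9) fires=4
i=7 t=10 v=9: → [10,13),[9,12),[8,11); WM=10

3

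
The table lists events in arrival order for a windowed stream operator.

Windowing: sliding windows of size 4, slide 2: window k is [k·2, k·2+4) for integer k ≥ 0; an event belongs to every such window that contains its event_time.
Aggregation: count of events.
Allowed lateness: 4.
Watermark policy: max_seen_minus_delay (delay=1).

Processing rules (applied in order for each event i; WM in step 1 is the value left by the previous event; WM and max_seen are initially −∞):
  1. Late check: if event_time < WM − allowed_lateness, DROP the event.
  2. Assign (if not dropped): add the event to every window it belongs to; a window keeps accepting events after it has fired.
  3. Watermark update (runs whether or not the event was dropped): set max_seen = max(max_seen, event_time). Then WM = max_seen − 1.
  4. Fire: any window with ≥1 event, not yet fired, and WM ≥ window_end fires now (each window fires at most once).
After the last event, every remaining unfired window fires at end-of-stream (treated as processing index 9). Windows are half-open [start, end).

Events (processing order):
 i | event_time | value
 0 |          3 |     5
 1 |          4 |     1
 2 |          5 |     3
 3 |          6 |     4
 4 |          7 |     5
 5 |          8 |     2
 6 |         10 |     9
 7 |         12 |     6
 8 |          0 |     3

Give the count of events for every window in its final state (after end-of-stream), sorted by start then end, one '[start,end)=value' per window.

i=0 t=3 v=5: → [2,6),[0,4); WM=2
i=1 t=4 v=1: → [4,8),[2,6); WM=3
i=2 t=5 v=3: → [4,8),[2,6); WM=4; [0,4) fires=1
i=3 t=6 v=4: → [6,10),[4,8); WM=5
i=4 t=7 v=5: → [6,10),[4,8); WM=6; [2,6) fires=3
i=5 t=8 v=2: → [8,12),[6,10); WM=7
i=6 t=10 v=9: → [10,14),[8,12); WM=9; [4,8) fires=4
i=7 t=12 v=6: → [12,16),[10,14); WM=11; [6,10) fires=3
i=8 t=0 v=3: DROP (t<11-4); WM=11

[0,4)=1 [2,6)=3 [4,8)=4 [6,10)=3 [8,12)=2 [10,14)=2 [12,16)=1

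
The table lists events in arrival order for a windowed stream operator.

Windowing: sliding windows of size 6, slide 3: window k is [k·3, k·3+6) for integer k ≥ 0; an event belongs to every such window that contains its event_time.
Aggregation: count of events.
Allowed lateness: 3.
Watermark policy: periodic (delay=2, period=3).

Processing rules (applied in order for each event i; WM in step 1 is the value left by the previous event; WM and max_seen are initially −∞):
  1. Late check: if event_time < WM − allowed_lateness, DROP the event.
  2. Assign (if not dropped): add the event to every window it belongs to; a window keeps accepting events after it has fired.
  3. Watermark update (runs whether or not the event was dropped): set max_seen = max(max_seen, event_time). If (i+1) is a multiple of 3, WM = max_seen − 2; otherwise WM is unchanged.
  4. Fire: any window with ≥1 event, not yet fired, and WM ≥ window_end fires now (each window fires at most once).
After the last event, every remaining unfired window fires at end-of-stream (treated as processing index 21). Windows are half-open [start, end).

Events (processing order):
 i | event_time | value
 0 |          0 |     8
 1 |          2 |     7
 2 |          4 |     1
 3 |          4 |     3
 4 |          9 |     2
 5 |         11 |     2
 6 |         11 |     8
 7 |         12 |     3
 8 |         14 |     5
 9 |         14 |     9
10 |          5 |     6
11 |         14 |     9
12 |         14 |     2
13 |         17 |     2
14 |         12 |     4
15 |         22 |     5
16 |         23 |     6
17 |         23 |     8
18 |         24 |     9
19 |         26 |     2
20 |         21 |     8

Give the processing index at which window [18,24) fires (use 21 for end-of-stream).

i=0 t=0 v=8: → [0,6); WM=−∞
i=1 t=2 v=7: → [0,6); WM=−∞
i=2 t=4 v=1: → [3,9),[0,6); WM=2
i=3 t=4 v=3: → [3,9),[0,6); WM=2
i=4 t=9 v=2: → [9,15),[6,12); WM=2
i=5 t=11 v=2: → [9,15),[6,12); WM=9; [0,6) fires=4 [3,9) fires=2
i=6 t=11 v=8: → [9,15),[6,12); WM=9
i=7 t=12 v=3: → [12,18),[9,15); WM=9
i=8 t=14 v=5: → [12,18),[9,15); WM=12; [6,12) fires=3
i=9 t=14 v=9: → [12,18),[9,15); WM=12
i=10 t=5 v=6: DROP (t<12-3); WM=12
i=11 t=14 v=9: → [12,18),[9,15); WM=12
i=12 t=14 v=2: → [12,18),[9,15); WM=12
i=13 t=17 v=2: → [15,21),[12,18); WM=12
i=14 t=12 v=4: → [12,18),[9,15); WM=15; [9,15) fires=9
i=15 t=22 v=5: → [21,27),[18,24); WM=15
i=16 t=23 v=6: → [21,27),[18,24); WM=15
i=17 t=23 v=8: → [21,27),[18,24); WM=21; [12,18) fires=7 [15,21) fires=1
i=18 t=24 v=9: → [24,30),[21,27); WM=21
i=19 t=26 v=2: → [24,30),[21,27); WM=21
i=20 t=21 v=8: → [21,27),[18,24); WM=24; [18,24) fires=4

20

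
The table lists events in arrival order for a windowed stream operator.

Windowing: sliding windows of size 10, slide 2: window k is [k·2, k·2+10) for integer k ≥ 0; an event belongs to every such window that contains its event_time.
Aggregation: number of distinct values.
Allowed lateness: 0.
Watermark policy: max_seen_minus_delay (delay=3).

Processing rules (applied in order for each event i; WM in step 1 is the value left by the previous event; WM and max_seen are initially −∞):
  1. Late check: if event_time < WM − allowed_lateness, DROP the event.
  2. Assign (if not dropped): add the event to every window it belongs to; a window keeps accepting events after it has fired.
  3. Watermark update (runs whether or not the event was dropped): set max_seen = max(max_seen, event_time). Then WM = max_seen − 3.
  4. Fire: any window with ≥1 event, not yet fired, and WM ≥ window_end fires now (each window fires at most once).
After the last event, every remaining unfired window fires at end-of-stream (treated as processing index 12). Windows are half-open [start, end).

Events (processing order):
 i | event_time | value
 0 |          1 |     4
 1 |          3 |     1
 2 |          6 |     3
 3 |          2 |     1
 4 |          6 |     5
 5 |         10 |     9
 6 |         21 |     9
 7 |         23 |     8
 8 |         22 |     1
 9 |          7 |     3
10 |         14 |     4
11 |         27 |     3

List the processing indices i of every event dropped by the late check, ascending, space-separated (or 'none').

3 9 10

i=0 t=1 v=4: → [0,10); WM=-2
i=1 t=3 v=1: → [2,12),[0,10); WM=0
i=2 t=6 v=3: → [6,16),[4,14),[2,12),[0,10); WM=3
i=3 t=2 v=1: DROP (t<3-0); WM=3
i=4 t=6 v=5: → [6,16),[4,14),[2,12),[0,10); WM=3
i=5 t=10 v=9: → [10,20),[8,18),[6,16),[4,14),[2,12); WM=7
i=6 t=21 v=9: → [20,30),[18,28),[16,26),[14,24),[12,22); WM=18; [0,10) fires=4 [2,12) fires=4 [4,14) fires=3 [6,16) fires=3 [8,18) fires=1
i=7 t=23 v=8: → [22,32),[20,30),[18,28),[16,26),[14,24); WM=20; [10,20) fires=1
i=8 t=22 v=1: → [22,32),[20,30),[18,28),[16,26),[14,24); WM=20
i=9 t=7 v=3: DROP (t<20-0); WM=20
i=10 t=14 v=4: DROP (t<20-0); WM=20
i=11 t=27 v=3: → [26,36),[24,34),[22,32),[20,30),[18,28); WM=24; [12,22) fires=1 [14,24) fires=3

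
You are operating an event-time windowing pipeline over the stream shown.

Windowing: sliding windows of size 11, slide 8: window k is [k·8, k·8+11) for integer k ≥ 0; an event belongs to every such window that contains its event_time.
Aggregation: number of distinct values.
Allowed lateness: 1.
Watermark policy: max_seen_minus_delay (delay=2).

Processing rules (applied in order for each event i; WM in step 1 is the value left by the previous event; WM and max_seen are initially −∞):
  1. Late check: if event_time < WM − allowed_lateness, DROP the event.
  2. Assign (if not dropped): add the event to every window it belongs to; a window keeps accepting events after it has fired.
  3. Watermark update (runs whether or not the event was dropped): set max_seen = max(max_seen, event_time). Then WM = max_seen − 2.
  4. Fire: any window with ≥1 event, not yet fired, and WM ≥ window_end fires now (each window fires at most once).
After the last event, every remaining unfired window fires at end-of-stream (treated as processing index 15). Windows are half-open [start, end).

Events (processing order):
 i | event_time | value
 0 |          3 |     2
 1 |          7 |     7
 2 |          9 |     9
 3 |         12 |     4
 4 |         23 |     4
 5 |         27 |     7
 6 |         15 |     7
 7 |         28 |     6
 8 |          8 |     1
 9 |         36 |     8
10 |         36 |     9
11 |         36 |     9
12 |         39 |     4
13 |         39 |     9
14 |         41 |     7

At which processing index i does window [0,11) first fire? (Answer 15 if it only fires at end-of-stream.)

4

i=0 t=3 v=2: → [0,11); WM=1
i=1 t=7 v=7: → [0,11); WM=5
i=2 t=9 v=9: → [8,19),[0,11); WM=7
i=3 t=12 v=4: → [8,19); WM=10
i=4 t=23 v=4: → [16,27); WM=21; [0,11) fires=3 [8,19) fires=2
i=5 t=27 v=7: → [24,35); WM=25
i=6 t=15 v=7: DROP (t<25-1); WM=25
i=7 t=28 v=6: → [24,35); WM=26
i=8 t=8 v=1: DROP (t<26-1); WM=26
i=9 t=36 v=8: → [32,43); WM=34; [16,27) fires=1
i=10 t=36 v=9: → [32,43); WM=34
i=11 t=36 v=9: → [32,43); WM=34
i=12 t=39 v=4: → [32,43); WM=37; [24,35) fires=2
i=13 t=39 v=9: → [32,43); WM=37
i=14 t=41 v=7: → [40,51),[32,43); WM=39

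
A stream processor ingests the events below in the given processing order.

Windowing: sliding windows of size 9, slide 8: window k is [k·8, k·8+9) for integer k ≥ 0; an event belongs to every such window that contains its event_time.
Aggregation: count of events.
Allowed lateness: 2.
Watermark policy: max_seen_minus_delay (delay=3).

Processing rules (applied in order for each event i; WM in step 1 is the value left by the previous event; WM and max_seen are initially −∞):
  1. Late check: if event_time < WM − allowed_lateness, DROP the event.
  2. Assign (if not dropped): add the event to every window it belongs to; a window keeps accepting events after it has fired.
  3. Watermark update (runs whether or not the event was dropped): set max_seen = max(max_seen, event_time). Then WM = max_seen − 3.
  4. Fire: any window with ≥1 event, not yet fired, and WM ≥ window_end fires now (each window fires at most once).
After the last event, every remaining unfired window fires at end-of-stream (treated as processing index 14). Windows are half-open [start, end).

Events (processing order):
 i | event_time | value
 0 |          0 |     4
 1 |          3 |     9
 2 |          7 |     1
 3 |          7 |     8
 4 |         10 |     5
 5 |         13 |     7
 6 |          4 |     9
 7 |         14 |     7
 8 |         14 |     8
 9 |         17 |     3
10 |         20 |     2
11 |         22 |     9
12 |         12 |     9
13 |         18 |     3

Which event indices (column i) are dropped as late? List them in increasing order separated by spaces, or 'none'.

i=0 t=0 v=4: → [0,9); WM=-3
i=1 t=3 v=9: → [0,9); WM=0
i=2 t=7 v=1: → [0,9); WM=4
i=3 t=7 v=8: → [0,9); WM=4
i=4 t=10 v=5: → [8,17); WM=7
i=5 t=13 v=7: → [8,17); WM=10; [0,9) fires=4
i=6 t=4 v=9: DROP (t<10-2); WM=10
i=7 t=14 v=7: → [8,17); WM=11
i=8 t=14 v=8: → [8,17); WM=11
i=9 t=17 v=3: → [16,25); WM=14
i=10 t=20 v=2: → [16,25); WM=17; [8,17) fires=4
i=11 t=22 v=9: → [16,25); WM=19
i=12 t=12 v=9: DROP (t<19-2); WM=19
i=13 t=18 v=3: → [16,25); WM=19

6 12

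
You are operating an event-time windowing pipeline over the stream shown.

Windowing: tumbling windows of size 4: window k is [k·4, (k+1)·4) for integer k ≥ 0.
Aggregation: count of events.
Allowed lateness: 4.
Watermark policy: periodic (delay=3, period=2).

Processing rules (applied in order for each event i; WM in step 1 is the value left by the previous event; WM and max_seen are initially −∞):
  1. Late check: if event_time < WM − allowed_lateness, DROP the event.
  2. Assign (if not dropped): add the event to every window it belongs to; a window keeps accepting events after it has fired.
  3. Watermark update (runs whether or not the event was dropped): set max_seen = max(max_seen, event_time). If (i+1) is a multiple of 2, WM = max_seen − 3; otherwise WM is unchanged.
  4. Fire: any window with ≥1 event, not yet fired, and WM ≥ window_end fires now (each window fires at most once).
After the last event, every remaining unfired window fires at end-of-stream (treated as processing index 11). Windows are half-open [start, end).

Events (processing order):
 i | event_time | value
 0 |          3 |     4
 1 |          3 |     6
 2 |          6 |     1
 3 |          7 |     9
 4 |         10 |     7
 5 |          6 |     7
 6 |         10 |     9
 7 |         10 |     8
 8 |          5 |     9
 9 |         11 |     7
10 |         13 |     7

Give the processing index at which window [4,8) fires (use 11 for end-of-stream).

i=0 t=3 v=4: → [0,4); WM=−∞
i=1 t=3 v=6: → [0,4); WM=0
i=2 t=6 v=1: → [4,8); WM=0
i=3 t=7 v=9: → [4,8); WM=4; [0,4) fires=2
i=4 t=10 v=7: → [8,12); WM=4
i=5 t=6 v=7: → [4,8); WM=7
i=6 t=10 v=9: → [8,12); WM=7
i=7 t=10 v=8: → [8,12); WM=7
i=8 t=5 v=9: → [4,8); WM=7
i=9 t=11 v=7: → [8,12); WM=8; [4,8) fires=4
i=10 t=13 v=7: → [12,16); WM=8

9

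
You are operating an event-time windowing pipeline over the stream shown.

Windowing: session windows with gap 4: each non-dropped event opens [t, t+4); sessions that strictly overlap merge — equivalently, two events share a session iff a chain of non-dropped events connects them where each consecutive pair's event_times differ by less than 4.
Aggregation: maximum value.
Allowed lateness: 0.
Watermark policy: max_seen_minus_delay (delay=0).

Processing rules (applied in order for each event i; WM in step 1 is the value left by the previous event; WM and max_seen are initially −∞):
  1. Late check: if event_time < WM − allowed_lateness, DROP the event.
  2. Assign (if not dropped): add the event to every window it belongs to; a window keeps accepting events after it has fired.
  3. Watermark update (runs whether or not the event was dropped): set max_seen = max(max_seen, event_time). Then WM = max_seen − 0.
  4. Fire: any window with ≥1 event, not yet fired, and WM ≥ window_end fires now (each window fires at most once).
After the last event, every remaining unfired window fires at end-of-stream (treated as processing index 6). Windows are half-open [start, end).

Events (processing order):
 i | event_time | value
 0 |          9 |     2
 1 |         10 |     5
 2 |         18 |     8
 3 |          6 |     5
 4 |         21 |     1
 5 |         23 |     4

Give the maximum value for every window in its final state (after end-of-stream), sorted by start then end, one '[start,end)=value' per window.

[9,14)=5 [18,27)=8

i=0 t=9 v=2: → [9,13); WM=9
i=1 t=10 v=5: → [9,14); WM=10
i=2 t=18 v=8: → [18,22); WM=18
i=3 t=6 v=5: DROP (t<18-0); WM=18
i=4 t=21 v=1: → [18,25); WM=21
i=5 t=23 v=4: → [18,27); WM=23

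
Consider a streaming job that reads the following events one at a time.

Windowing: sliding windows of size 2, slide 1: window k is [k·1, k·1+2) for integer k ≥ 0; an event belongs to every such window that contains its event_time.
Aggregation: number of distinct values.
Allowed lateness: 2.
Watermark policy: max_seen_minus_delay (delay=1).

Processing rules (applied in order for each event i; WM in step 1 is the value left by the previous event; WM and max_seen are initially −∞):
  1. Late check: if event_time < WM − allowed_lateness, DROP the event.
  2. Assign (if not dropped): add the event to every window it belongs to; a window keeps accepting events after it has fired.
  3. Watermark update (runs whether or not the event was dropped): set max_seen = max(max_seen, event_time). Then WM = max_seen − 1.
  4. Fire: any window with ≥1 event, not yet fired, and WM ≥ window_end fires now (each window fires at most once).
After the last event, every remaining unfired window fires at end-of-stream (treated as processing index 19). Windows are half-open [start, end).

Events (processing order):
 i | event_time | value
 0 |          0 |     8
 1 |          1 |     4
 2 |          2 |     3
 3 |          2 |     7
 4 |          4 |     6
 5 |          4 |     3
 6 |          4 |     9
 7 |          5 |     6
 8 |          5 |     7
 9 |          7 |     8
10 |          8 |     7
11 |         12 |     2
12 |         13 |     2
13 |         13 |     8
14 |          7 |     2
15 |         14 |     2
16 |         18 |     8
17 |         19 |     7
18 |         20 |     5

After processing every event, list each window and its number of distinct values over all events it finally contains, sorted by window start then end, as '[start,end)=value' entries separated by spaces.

i=0 t=0 v=8: → [0,2); WM=-1
i=1 t=1 v=4: → [1,3),[0,2); WM=0
i=2 t=2 v=3: → [2,4),[1,3); WM=1
i=3 t=2 v=7: → [2,4),[1,3); WM=1
i=4 t=4 v=6: → [4,6),[3,5); WM=3; [0,2) fires=2 [1,3) fires=3
i=5 t=4 v=3: → [4,6),[3,5); WM=3
i=6 t=4 v=9: → [4,6),[3,5); WM=3
i=7 t=5 v=6: → [5,7),[4,6); WM=4; [2,4) fires=2
i=8 t=5 v=7: → [5,7),[4,6); WM=4
i=9 t=7 v=8: → [7,9),[6,8); WM=6; [3,5) fires=3 [4,6) fires=4
i=10 t=8 v=7: → [8,10),[7,9); WM=7; [5,7) fires=2
i=11 t=12 v=2: → [12,14),[11,13); WM=11; [6,8) fires=1 [7,9) fires=2 [8,10) fires=1
i=12 t=13 v=2: → [13,15),[12,14); WM=12
i=13 t=13 v=8: → [13,15),[12,14); WM=12
i=14 t=7 v=2: DROP (t<12-2); WM=12
i=15 t=14 v=2: → [14,16),[13,15); WM=13; [11,13) fires=1
i=16 t=18 v=8: → [18,20),[17,19); WM=17; [12,14) fires=2 [13,15) fires=2 [14,16) fires=1
i=17 t=19 v=7: → [19,21),[18,20); WM=18
i=18 t=20 v=5: → [20,22),[19,21); WM=19; [17,19) fires=1

[0,2)=2 [1,3)=3 [2,4)=2 [3,5)=3 [4,6)=4 [5,7)=2 [6,8)=1 [7,9)=2 [8,10)=1 [11,13)=1 [12,14)=2 [13,15)=2 [14,16)=1 [17,19)=1 [18,20)=2 [19,21)=2 [20,22)=1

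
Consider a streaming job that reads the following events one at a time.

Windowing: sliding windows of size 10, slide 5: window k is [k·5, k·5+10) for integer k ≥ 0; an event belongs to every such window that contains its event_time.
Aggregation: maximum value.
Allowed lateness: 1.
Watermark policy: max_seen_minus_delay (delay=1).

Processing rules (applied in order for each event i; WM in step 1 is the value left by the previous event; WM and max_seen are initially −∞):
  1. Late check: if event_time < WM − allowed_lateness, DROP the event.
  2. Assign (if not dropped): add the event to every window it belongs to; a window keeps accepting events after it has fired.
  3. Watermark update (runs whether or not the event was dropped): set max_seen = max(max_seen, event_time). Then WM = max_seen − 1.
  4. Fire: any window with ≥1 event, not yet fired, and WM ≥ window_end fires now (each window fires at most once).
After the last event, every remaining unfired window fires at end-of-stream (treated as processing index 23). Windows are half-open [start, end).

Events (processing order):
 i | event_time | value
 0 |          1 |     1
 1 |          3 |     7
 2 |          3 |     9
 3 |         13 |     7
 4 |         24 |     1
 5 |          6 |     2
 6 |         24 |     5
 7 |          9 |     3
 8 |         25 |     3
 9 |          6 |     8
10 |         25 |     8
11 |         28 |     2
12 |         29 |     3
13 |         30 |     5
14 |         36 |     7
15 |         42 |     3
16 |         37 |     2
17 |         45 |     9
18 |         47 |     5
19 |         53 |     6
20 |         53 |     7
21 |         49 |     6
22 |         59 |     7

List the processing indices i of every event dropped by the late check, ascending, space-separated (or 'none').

5 7 9 16 21

i=0 t=1 v=1: → [0,10); WM=0
i=1 t=3 v=7: → [0,10); WM=2
i=2 t=3 v=9: → [0,10); WM=2
i=3 t=13 v=7: → [10,20),[5,15); WM=12; [0,10) fires=9
i=4 t=24 v=1: → [20,30),[15,25); WM=23; [5,15) fires=7 [10,20) fires=7
i=5 t=6 v=2: DROP (t<23-1); WM=23
i=6 t=24 v=5: → [20,30),[15,25); WM=23
i=7 t=9 v=3: DROP (t<23-1); WM=23
i=8 t=25 v=3: → [25,35),[20,30); WM=24
i=9 t=6 v=8: DROP (t<24-1); WM=24
i=10 t=25 v=8: → [25,35),[20,30); WM=24
i=11 t=28 v=2: → [25,35),[20,30); WM=27; [15,25) fires=5
i=12 t=29 v=3: → [25,35),[20,30); WM=28
i=13 t=30 v=5: → [30,40),[25,35); WM=29
i=14 t=36 v=7: → [35,45),[30,40); WM=35; [20,30) fires=8 [25,35) fires=8
i=15 t=42 v=3: → [40,50),[35,45); WM=41; [30,40) fires=7
i=16 t=37 v=2: DROP (t<41-1); WM=41
i=17 t=45 v=9: → [45,55),[40,50); WM=44
i=18 t=47 v=5: → [45,55),[40,50); WM=46; [35,45) fires=7
i=19 t=53 v=6: → [50,60),[45,55); WM=52; [40,50) fires=9
i=20 t=53 v=7: → [50,60),[45,55); WM=52
i=21 t=49 v=6: DROP (t<52-1); WM=52
i=22 t=59 v=7: → [55,65),[50,60); WM=58; [45,55) fires=9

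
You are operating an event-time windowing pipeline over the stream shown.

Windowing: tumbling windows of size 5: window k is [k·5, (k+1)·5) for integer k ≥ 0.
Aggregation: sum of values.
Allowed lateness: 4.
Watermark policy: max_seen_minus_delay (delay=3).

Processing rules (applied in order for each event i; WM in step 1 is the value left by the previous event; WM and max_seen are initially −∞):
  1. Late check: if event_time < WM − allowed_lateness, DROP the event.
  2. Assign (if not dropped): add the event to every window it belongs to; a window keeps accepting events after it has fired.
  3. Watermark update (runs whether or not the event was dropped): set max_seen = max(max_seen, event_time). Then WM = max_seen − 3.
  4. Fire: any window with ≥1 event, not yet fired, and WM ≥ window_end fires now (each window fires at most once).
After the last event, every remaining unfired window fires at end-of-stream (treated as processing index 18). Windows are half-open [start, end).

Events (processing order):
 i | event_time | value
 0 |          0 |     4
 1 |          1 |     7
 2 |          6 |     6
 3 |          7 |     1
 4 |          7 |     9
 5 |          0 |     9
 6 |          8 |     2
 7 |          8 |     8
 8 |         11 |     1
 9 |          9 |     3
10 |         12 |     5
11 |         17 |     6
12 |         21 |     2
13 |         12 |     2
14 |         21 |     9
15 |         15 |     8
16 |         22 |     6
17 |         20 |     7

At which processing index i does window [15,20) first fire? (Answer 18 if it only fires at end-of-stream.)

i=0 t=0 v=4: → [0,5); WM=-3
i=1 t=1 v=7: → [0,5); WM=-2
i=2 t=6 v=6: → [5,10); WM=3
i=3 t=7 v=1: → [5,10); WM=4
i=4 t=7 v=9: → [5,10); WM=4
i=5 t=0 v=9: → [0,5); WM=4
i=6 t=8 v=2: → [5,10); WM=5; [0,5) fires=20
i=7 t=8 v=8: → [5,10); WM=5
i=8 t=11 v=1: → [10,15); WM=8
i=9 t=9 v=3: → [5,10); WM=8
i=10 t=12 v=5: → [10,15); WM=9
i=11 t=17 v=6: → [15,20); WM=14; [5,10) fires=29
i=12 t=21 v=2: → [20,25); WM=18; [10,15) fires=6
i=13 t=12 v=2: DROP (t<18-4); WM=18
i=14 t=21 v=9: → [20,25); WM=18
i=15 t=15 v=8: → [15,20); WM=18
i=16 t=22 v=6: → [20,25); WM=19
i=17 t=20 v=7: → [20,25); WM=19

18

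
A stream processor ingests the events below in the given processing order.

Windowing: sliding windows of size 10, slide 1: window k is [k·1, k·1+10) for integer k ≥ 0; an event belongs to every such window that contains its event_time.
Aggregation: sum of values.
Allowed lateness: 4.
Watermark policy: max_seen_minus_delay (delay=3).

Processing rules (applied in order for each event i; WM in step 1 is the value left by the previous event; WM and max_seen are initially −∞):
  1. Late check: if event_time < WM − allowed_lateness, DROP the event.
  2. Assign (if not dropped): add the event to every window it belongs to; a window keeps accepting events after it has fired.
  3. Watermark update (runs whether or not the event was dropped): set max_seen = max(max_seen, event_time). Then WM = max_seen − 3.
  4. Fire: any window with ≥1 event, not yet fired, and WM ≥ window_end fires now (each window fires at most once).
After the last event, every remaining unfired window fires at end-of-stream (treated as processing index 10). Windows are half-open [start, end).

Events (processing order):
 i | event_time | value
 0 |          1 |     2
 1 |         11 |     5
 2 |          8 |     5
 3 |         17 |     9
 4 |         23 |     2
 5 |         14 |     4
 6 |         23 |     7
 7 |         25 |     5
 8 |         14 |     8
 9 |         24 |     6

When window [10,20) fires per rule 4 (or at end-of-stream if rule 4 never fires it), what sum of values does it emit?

14

i=0 t=1 v=2: → [1,11),[0,10); WM=-2
i=1 t=11 v=5: → [11,21),[10,20),[9,19),[8,18),[7,17),[6,16),[5,15),[4,14),[3,13),[2,12); WM=8
i=2 t=8 v=5: → [8,18),[7,17),[6,16),[5,15),[4,14),[3,13),[2,12),[1,11),[0,10); WM=8
i=3 t=17 v=9: → [17,27),[16,26),[15,25),[14,24),[13,23),[12,22),[11,21),[10,20),[9,19),[8,18); WM=14; [0,10) fires=7 [1,11) fires=7 [2,12) fires=10 [3,13) fires=10 [4,14) fires=10
i=4 t=23 v=2: → [23,33),[22,32),[21,31),[20,30),[19,29),[18,28),[17,27),[16,26),[15,25),[14,24); WM=20; [5,15) fires=10 [6,16) fires=10 [7,17) fires=10 [8,18) fires=19 [9,19) fires=14 [10,20) fires=14
i=5 t=14 v=4: DROP (t<20-4); WM=20
i=6 t=23 v=7: → [23,33),[22,32),[21,31),[20,30),[19,29),[18,28),[17,27),[16,26),[15,25),[14,24); WM=20
i=7 t=25 v=5: → [25,35),[24,34),[23,33),[22,32),[21,31),[20,30),[19,29),[18,28),[17,27),[16,26); WM=22; [11,21) fires=14 [12,22) fires=9
i=8 t=14 v=8: DROP (t<22-4); WM=22
i=9 t=24 v=6: → [24,34),[23,33),[22,32),[21,31),[20,30),[19,29),[18,28),[17,27),[16,26),[15,25); WM=22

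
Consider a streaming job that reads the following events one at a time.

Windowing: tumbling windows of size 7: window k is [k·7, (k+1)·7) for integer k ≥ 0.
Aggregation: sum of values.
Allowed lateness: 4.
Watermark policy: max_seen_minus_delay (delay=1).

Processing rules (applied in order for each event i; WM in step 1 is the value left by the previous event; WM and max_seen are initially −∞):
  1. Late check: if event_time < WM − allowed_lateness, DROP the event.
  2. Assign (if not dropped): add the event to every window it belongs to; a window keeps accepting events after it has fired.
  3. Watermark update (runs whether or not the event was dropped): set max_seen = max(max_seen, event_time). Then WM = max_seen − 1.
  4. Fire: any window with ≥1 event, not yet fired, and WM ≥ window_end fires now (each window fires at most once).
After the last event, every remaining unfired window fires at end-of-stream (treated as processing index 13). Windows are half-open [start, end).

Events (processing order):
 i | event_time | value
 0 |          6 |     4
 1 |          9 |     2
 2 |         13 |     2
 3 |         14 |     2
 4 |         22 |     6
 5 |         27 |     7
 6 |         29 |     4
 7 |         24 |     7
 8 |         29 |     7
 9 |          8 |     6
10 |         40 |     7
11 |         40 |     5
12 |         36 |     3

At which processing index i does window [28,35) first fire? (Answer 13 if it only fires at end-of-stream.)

10

i=0 t=6 v=4: → [0,7); WM=5
i=1 t=9 v=2: → [7,14); WM=8; [0,7) fires=4
i=2 t=13 v=2: → [7,14); WM=12
i=3 t=14 v=2: → [14,21); WM=13
i=4 t=22 v=6: → [21,28); WM=21; [7,14) fires=4 [14,21) fires=2
i=5 t=27 v=7: → [21,28); WM=26
i=6 t=29 v=4: → [28,35); WM=28; [21,28) fires=13
i=7 t=24 v=7: → [21,28); WM=28
i=8 t=29 v=7: → [28,35); WM=28
i=9 t=8 v=6: DROP (t<28-4); WM=28
i=10 t=40 v=7: → [35,42); WM=39; [28,35) fires=11
i=11 t=40 v=5: → [35,42); WM=39
i=12 t=36 v=3: → [35,42); WM=39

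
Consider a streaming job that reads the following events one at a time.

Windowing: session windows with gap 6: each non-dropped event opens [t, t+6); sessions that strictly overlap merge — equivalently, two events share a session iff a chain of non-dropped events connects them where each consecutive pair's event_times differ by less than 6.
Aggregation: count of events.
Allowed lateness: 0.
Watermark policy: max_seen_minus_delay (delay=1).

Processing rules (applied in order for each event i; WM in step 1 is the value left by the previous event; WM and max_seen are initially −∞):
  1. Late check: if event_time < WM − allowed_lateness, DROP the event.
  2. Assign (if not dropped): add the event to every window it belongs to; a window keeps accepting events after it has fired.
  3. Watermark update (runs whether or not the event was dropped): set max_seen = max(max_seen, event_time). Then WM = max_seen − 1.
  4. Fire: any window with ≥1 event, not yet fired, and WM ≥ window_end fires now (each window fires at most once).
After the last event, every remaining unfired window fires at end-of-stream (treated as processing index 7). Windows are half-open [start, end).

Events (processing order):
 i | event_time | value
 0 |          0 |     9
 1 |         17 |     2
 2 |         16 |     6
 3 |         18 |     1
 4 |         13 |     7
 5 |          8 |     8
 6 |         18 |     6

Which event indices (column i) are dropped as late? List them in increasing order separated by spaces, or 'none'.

4 5

i=0 t=0 v=9: → [0,6); WM=-1
i=1 t=17 v=2: → [17,23); WM=16
i=2 t=16 v=6: → [16,23); WM=16
i=3 t=18 v=1: → [16,24); WM=17
i=4 t=13 v=7: DROP (t<17-0); WM=17
i=5 t=8 v=8: DROP (t<17-0); WM=17
i=6 t=18 v=6: → [16,24); WM=17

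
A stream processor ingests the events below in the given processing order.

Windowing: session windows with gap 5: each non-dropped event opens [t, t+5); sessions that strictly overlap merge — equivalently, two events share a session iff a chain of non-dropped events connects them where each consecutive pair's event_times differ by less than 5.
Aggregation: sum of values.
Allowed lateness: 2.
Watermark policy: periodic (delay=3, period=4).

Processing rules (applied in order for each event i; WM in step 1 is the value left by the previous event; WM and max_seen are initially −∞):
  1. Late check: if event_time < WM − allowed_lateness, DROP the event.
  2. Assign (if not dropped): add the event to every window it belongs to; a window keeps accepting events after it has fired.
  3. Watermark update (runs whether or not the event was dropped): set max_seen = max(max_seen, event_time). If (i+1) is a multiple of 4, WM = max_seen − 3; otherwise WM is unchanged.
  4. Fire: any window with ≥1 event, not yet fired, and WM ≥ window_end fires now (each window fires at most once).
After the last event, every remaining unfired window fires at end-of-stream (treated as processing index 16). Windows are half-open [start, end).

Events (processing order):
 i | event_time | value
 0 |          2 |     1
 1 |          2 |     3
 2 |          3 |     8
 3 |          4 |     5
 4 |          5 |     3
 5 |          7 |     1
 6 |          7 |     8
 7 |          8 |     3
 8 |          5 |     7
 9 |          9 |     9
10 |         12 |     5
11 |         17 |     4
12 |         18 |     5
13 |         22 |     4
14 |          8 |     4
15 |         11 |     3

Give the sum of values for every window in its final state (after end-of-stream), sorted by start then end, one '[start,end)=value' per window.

[2,17)=53 [17,27)=13

i=0 t=2 v=1: → [2,7); WM=−∞
i=1 t=2 v=3: → [2,7); WM=−∞
i=2 t=3 v=8: → [2,8); WM=−∞
i=3 t=4 v=5: → [2,9); WM=1
i=4 t=5 v=3: → [2,10); WM=1
i=5 t=7 v=1: → [2,12); WM=1
i=6 t=7 v=8: → [2,12); WM=1
i=7 t=8 v=3: → [2,13); WM=5
i=8 t=5 v=7: → [2,13); WM=5
i=9 t=9 v=9: → [2,14); WM=5
i=10 t=12 v=5: → [2,17); WM=5
i=11 t=17 v=4: → [17,22); WM=14
i=12 t=18 v=5: → [17,23); WM=14
i=13 t=22 v=4: → [17,27); WM=14
i=14 t=8 v=4: DROP (t<14-2); WM=14
i=15 t=11 v=3: DROP (t<14-2); WM=19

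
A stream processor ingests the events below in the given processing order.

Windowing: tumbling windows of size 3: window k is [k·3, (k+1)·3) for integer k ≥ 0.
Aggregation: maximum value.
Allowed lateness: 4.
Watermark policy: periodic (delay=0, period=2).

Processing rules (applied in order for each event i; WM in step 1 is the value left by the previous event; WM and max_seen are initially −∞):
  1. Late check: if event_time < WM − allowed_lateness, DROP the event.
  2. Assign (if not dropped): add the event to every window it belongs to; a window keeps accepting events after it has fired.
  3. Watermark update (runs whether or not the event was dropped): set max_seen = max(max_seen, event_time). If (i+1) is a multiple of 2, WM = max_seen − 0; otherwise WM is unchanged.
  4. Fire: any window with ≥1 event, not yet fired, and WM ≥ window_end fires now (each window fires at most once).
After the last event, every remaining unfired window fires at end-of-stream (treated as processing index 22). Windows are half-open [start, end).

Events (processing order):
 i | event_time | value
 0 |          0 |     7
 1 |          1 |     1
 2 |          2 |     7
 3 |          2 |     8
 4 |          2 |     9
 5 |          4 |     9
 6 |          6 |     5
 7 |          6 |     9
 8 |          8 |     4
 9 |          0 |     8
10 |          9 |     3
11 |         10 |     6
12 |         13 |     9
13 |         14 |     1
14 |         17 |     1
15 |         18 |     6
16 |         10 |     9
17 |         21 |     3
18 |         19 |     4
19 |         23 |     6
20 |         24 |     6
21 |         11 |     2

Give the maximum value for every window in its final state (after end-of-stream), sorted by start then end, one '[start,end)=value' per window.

[0,3)=9 [3,6)=9 [6,9)=9 [9,12)=6 [12,15)=9 [15,18)=1 [18,21)=6 [21,24)=6 [24,27)=6

i=0 t=0 v=7: → [0,3); WM=−∞
i=1 t=1 v=1: → [0,3); WM=1
i=2 t=2 v=7: → [0,3); WM=1
i=3 t=2 v=8: → [0,3); WM=2
i=4 t=2 v=9: → [0,3); WM=2
i=5 t=4 v=9: → [3,6); WM=4; [0,3) fires=9
i=6 t=6 v=5: → [6,9); WM=4
i=7 t=6 v=9: → [6,9); WM=6; [3,6) fires=9
i=8 t=8 v=4: → [6,9); WM=6
i=9 t=0 v=8: DROP (t<6-4); WM=8
i=10 t=9 v=3: → [9,12); WM=8
i=11 t=10 v=6: → [9,12); WM=10; [6,9) fires=9
i=12 t=13 v=9: → [12,15); WM=10
i=13 t=14 v=1: → [12,15); WM=14; [9,12) fires=6
i=14 t=17 v=1: → [15,18); WM=14
i=15 t=18 v=6: → [18,21); WM=18; [12,15) fires=9 [15,18) fires=1
i=16 t=10 v=9: DROP (t<18-4); WM=18
i=17 t=21 v=3: → [21,24); WM=21; [18,21) fires=6
i=18 t=19 v=4: → [18,21); WM=21
i=19 t=23 v=6: → [21,24); WM=23
i=20 t=24 v=6: → [24,27); WM=23
i=21 t=11 v=2: DROP (t<23-4); WM=24; [21,24) fires=6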